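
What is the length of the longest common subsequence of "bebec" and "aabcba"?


LCS of "bebec" and "aabcba"
DP table:
           a    a    b    c    b    a
      0    0    0    0    0    0    0
  b   0    0    0    1    1    1    1
  e   0    0    0    1    1    1    1
  b   0    0    0    1    1    2    2
  e   0    0    0    1    1    2    2
  c   0    0    0    1    2    2    2
LCS length = dp[5][6] = 2

2


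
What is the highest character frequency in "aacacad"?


Input: aacacad
Character counts:
  'a': 4
  'c': 2
  'd': 1
Maximum frequency: 4

4


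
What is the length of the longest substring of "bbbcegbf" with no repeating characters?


Input: "bbbcegbf"
Sliding window (track last position of each char):
  Position 0 ('b'): window [0,0] length 1 -- new best
  Position 1 ('b'): repeat (last at 0), move window start to 1
  Position 1 ('b'): window [1,1] length 1
  Position 2 ('b'): repeat (last at 1), move window start to 2
  Position 2 ('b'): window [2,2] length 1
  Position 3 ('c'): window [2,3] length 2 -- new best
  Position 4 ('e'): window [2,4] length 3 -- new best
  Position 5 ('g'): window [2,5] length 4 -- new best
  Position 6 ('b'): repeat (last at 2), move window start to 3
  Position 6 ('b'): window [3,6] length 4
  Position 7 ('f'): window [3,7] length 5 -- new best
Longest substring with no repeats: "cegbf" with length 5

5


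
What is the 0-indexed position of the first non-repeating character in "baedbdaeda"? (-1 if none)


Input: baedbdaeda
Character frequencies:
  'a': 3
  'b': 2
  'd': 3
  'e': 2
Scanning left to right for freq == 1:
  Position 0 ('b'): freq=2, skip
  Position 1 ('a'): freq=3, skip
  Position 2 ('e'): freq=2, skip
  Position 3 ('d'): freq=3, skip
  Position 4 ('b'): freq=2, skip
  Position 5 ('d'): freq=3, skip
  Position 6 ('a'): freq=3, skip
  Position 7 ('e'): freq=2, skip
  Position 8 ('d'): freq=3, skip
  Position 9 ('a'): freq=3, skip
  No unique character found => answer = -1

-1


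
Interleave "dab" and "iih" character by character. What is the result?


Interleaving "dab" and "iih":
  Position 0: 'd' from first, 'i' from second => "di"
  Position 1: 'a' from first, 'i' from second => "ai"
  Position 2: 'b' from first, 'h' from second => "bh"
Result: diaibh

diaibh


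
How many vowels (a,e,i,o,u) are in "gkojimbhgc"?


Input: gkojimbhgc
Checking each character:
  'g' at position 0: consonant
  'k' at position 1: consonant
  'o' at position 2: vowel (running total: 1)
  'j' at position 3: consonant
  'i' at position 4: vowel (running total: 2)
  'm' at position 5: consonant
  'b' at position 6: consonant
  'h' at position 7: consonant
  'g' at position 8: consonant
  'c' at position 9: consonant
Total vowels: 2

2


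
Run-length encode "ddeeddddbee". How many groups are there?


Input: ddeeddddbee
Scanning for consecutive runs:
  Group 1: 'd' x 2 (positions 0-1)
  Group 2: 'e' x 2 (positions 2-3)
  Group 3: 'd' x 4 (positions 4-7)
  Group 4: 'b' x 1 (positions 8-8)
  Group 5: 'e' x 2 (positions 9-10)
Total groups: 5

5


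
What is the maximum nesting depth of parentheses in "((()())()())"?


Input: "((()())()())"
Tracking depth:
  Position 0 '(': depth becomes 1
  Position 1 '(': depth becomes 2
  Position 2 '(': depth becomes 3
  Position 3 ')': depth becomes 2
  Position 4 '(': depth becomes 3
  Position 5 ')': depth becomes 2
  Position 6 ')': depth becomes 1
  Position 7 '(': depth becomes 2
  Position 8 ')': depth becomes 1
  Position 9 '(': depth becomes 2
  Position 10 ')': depth becomes 1
  Position 11 ')': depth becomes 0
Maximum depth reached: 3

3


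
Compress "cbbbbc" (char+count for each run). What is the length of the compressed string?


Input: cbbbbc
Runs:
  'c' x 1 => "c1"
  'b' x 4 => "b4"
  'c' x 1 => "c1"
Compressed: "c1b4c1"
Compressed length: 6

6


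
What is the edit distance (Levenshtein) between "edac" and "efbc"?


Computing edit distance: "edac" -> "efbc"
DP table:
           e    f    b    c
      0    1    2    3    4
  e   1    0    1    2    3
  d   2    1    1    2    3
  a   3    2    2    2    3
  c   4    3    3    3    2
Edit distance = dp[4][4] = 2

2


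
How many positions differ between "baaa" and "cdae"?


Comparing "baaa" and "cdae" position by position:
  Position 0: 'b' vs 'c' => DIFFER
  Position 1: 'a' vs 'd' => DIFFER
  Position 2: 'a' vs 'a' => same
  Position 3: 'a' vs 'e' => DIFFER
Positions that differ: 3

3


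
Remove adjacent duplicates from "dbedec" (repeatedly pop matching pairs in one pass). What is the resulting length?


Input: dbedec
Stack-based adjacent duplicate removal:
  Read 'd': push. Stack: d
  Read 'b': push. Stack: db
  Read 'e': push. Stack: dbe
  Read 'd': push. Stack: dbed
  Read 'e': push. Stack: dbede
  Read 'c': push. Stack: dbedec
Final stack: "dbedec" (length 6)

6


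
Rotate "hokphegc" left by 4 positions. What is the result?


Input: "hokphegc", rotate left by 4
First 4 characters: "hokp"
Remaining characters: "hegc"
Concatenate remaining + first: "hegc" + "hokp" = "hegchokp"

hegchokp


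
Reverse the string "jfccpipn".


Input: jfccpipn
Reading characters right to left:
  Position 7: 'n'
  Position 6: 'p'
  Position 5: 'i'
  Position 4: 'p'
  Position 3: 'c'
  Position 2: 'c'
  Position 1: 'f'
  Position 0: 'j'
Reversed: npipccfj

npipccfj


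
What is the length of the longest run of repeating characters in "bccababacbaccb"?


Input: "bccababacbaccb"
Scanning for longest run:
  Position 1 ('c'): new char, reset run to 1
  Position 2 ('c'): continues run of 'c', length=2
  Position 3 ('a'): new char, reset run to 1
  Position 4 ('b'): new char, reset run to 1
  Position 5 ('a'): new char, reset run to 1
  Position 6 ('b'): new char, reset run to 1
  Position 7 ('a'): new char, reset run to 1
  Position 8 ('c'): new char, reset run to 1
  Position 9 ('b'): new char, reset run to 1
  Position 10 ('a'): new char, reset run to 1
  Position 11 ('c'): new char, reset run to 1
  Position 12 ('c'): continues run of 'c', length=2
  Position 13 ('b'): new char, reset run to 1
Longest run: 'c' with length 2

2


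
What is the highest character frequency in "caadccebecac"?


Input: caadccebecac
Character counts:
  'a': 3
  'b': 1
  'c': 5
  'd': 1
  'e': 2
Maximum frequency: 5

5


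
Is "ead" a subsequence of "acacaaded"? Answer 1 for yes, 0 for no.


Check if "ead" is a subsequence of "acacaaded"
Greedy scan:
  Position 0 ('a'): no match needed
  Position 1 ('c'): no match needed
  Position 2 ('a'): no match needed
  Position 3 ('c'): no match needed
  Position 4 ('a'): no match needed
  Position 5 ('a'): no match needed
  Position 6 ('d'): no match needed
  Position 7 ('e'): matches sub[0] = 'e'
  Position 8 ('d'): no match needed
Only matched 1/3 characters => not a subsequence

0


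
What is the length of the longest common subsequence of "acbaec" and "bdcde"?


LCS of "acbaec" and "bdcde"
DP table:
           b    d    c    d    e
      0    0    0    0    0    0
  a   0    0    0    0    0    0
  c   0    0    0    1    1    1
  b   0    1    1    1    1    1
  a   0    1    1    1    1    1
  e   0    1    1    1    1    2
  c   0    1    1    2    2    2
LCS length = dp[6][5] = 2

2


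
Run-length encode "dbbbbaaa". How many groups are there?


Input: dbbbbaaa
Scanning for consecutive runs:
  Group 1: 'd' x 1 (positions 0-0)
  Group 2: 'b' x 4 (positions 1-4)
  Group 3: 'a' x 3 (positions 5-7)
Total groups: 3

3


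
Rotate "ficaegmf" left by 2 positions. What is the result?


Input: "ficaegmf", rotate left by 2
First 2 characters: "fi"
Remaining characters: "caegmf"
Concatenate remaining + first: "caegmf" + "fi" = "caegmffi"

caegmffi


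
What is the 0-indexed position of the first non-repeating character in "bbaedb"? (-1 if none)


Input: bbaedb
Character frequencies:
  'a': 1
  'b': 3
  'd': 1
  'e': 1
Scanning left to right for freq == 1:
  Position 0 ('b'): freq=3, skip
  Position 1 ('b'): freq=3, skip
  Position 2 ('a'): unique! => answer = 2

2


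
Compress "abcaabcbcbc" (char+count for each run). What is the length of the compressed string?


Input: abcaabcbcbc
Runs:
  'a' x 1 => "a1"
  'b' x 1 => "b1"
  'c' x 1 => "c1"
  'a' x 2 => "a2"
  'b' x 1 => "b1"
  'c' x 1 => "c1"
  'b' x 1 => "b1"
  'c' x 1 => "c1"
  'b' x 1 => "b1"
  'c' x 1 => "c1"
Compressed: "a1b1c1a2b1c1b1c1b1c1"
Compressed length: 20

20


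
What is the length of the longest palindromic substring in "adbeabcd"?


Input: "adbeabcd"
Checking substrings for palindromes:
  No multi-char palindromic substrings found
Longest palindromic substring: "a" with length 1

1


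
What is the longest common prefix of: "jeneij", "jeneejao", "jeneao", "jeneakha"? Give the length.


Words: jeneij, jeneejao, jeneao, jeneakha
  Position 0: all 'j' => match
  Position 1: all 'e' => match
  Position 2: all 'n' => match
  Position 3: all 'e' => match
  Position 4: ('i', 'e', 'a', 'a') => mismatch, stop
LCP = "jene" (length 4)

4


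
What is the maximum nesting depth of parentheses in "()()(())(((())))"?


Input: "()()(())(((())))"
Tracking depth:
  Position 0 '(': depth becomes 1
  Position 1 ')': depth becomes 0
  Position 2 '(': depth becomes 1
  Position 3 ')': depth becomes 0
  Position 4 '(': depth becomes 1
  Position 5 '(': depth becomes 2
  Position 6 ')': depth becomes 1
  Position 7 ')': depth becomes 0
  Position 8 '(': depth becomes 1
  Position 9 '(': depth becomes 2
  Position 10 '(': depth becomes 3
  Position 11 '(': depth becomes 4
  Position 12 ')': depth becomes 3
  Position 13 ')': depth becomes 2
  Position 14 ')': depth becomes 1
  Position 15 ')': depth becomes 0
Maximum depth reached: 4

4


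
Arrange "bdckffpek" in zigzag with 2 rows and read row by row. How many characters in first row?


Zigzag "bdckffpek" into 2 rows:
Placing characters:
  'b' => row 0
  'd' => row 1
  'c' => row 0
  'k' => row 1
  'f' => row 0
  'f' => row 1
  'p' => row 0
  'e' => row 1
  'k' => row 0
Rows:
  Row 0: "bcfpk"
  Row 1: "dkfe"
First row length: 5

5


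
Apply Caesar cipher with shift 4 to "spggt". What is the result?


Caesar cipher: shift "spggt" by 4
  's' (pos 18) + 4 = pos 22 = 'w'
  'p' (pos 15) + 4 = pos 19 = 't'
  'g' (pos 6) + 4 = pos 10 = 'k'
  'g' (pos 6) + 4 = pos 10 = 'k'
  't' (pos 19) + 4 = pos 23 = 'x'
Result: wtkkx

wtkkx


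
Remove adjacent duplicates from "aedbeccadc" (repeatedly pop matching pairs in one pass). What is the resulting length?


Input: aedbeccadc
Stack-based adjacent duplicate removal:
  Read 'a': push. Stack: a
  Read 'e': push. Stack: ae
  Read 'd': push. Stack: aed
  Read 'b': push. Stack: aedb
  Read 'e': push. Stack: aedbe
  Read 'c': push. Stack: aedbec
  Read 'c': matches stack top 'c' => pop. Stack: aedbe
  Read 'a': push. Stack: aedbea
  Read 'd': push. Stack: aedbead
  Read 'c': push. Stack: aedbeadc
Final stack: "aedbeadc" (length 8)

8


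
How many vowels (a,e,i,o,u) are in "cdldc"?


Input: cdldc
Checking each character:
  'c' at position 0: consonant
  'd' at position 1: consonant
  'l' at position 2: consonant
  'd' at position 3: consonant
  'c' at position 4: consonant
Total vowels: 0

0


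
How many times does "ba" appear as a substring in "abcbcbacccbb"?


Searching for "ba" in "abcbcbacccbb"
Scanning each position:
  Position 0: "ab" => no
  Position 1: "bc" => no
  Position 2: "cb" => no
  Position 3: "bc" => no
  Position 4: "cb" => no
  Position 5: "ba" => MATCH
  Position 6: "ac" => no
  Position 7: "cc" => no
  Position 8: "cc" => no
  Position 9: "cb" => no
  Position 10: "bb" => no
Total occurrences: 1

1


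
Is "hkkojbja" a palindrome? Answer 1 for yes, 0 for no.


Input: hkkojbja
Reversed: ajbjokkh
  Compare pos 0 ('h') with pos 7 ('a'): MISMATCH
  Compare pos 1 ('k') with pos 6 ('j'): MISMATCH
  Compare pos 2 ('k') with pos 5 ('b'): MISMATCH
  Compare pos 3 ('o') with pos 4 ('j'): MISMATCH
Result: not a palindrome

0


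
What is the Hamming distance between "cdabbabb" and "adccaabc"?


Comparing "cdabbabb" and "adccaabc" position by position:
  Position 0: 'c' vs 'a' => differ
  Position 1: 'd' vs 'd' => same
  Position 2: 'a' vs 'c' => differ
  Position 3: 'b' vs 'c' => differ
  Position 4: 'b' vs 'a' => differ
  Position 5: 'a' vs 'a' => same
  Position 6: 'b' vs 'b' => same
  Position 7: 'b' vs 'c' => differ
Total differences (Hamming distance): 5

5


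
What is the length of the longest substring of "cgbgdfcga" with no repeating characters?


Input: "cgbgdfcga"
Sliding window (track last position of each char):
  Position 0 ('c'): window [0,0] length 1 -- new best
  Position 1 ('g'): window [0,1] length 2 -- new best
  Position 2 ('b'): window [0,2] length 3 -- new best
  Position 3 ('g'): repeat (last at 1), move window start to 2
  Position 3 ('g'): window [2,3] length 2
  Position 4 ('d'): window [2,4] length 3
  Position 5 ('f'): window [2,5] length 4 -- new best
  Position 6 ('c'): window [2,6] length 5 -- new best
  Position 7 ('g'): repeat (last at 3), move window start to 4
  Position 7 ('g'): window [4,7] length 4
  Position 8 ('a'): window [4,8] length 5
Longest substring with no repeats: "bgdfc" with length 5

5


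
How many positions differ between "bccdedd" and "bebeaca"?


Comparing "bccdedd" and "bebeaca" position by position:
  Position 0: 'b' vs 'b' => same
  Position 1: 'c' vs 'e' => DIFFER
  Position 2: 'c' vs 'b' => DIFFER
  Position 3: 'd' vs 'e' => DIFFER
  Position 4: 'e' vs 'a' => DIFFER
  Position 5: 'd' vs 'c' => DIFFER
  Position 6: 'd' vs 'a' => DIFFER
Positions that differ: 6

6


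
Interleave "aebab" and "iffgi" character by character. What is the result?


Interleaving "aebab" and "iffgi":
  Position 0: 'a' from first, 'i' from second => "ai"
  Position 1: 'e' from first, 'f' from second => "ef"
  Position 2: 'b' from first, 'f' from second => "bf"
  Position 3: 'a' from first, 'g' from second => "ag"
  Position 4: 'b' from first, 'i' from second => "bi"
Result: aiefbfagbi

aiefbfagbi


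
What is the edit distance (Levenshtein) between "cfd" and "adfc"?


Computing edit distance: "cfd" -> "adfc"
DP table:
           a    d    f    c
      0    1    2    3    4
  c   1    1    2    3    3
  f   2    2    2    2    3
  d   3    3    2    3    3
Edit distance = dp[3][4] = 3

3


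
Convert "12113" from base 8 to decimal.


Input: "12113" in base 8
Positional expansion:
  Digit '1' (value 1) x 8^4 = 4096
  Digit '2' (value 2) x 8^3 = 1024
  Digit '1' (value 1) x 8^2 = 64
  Digit '1' (value 1) x 8^1 = 8
  Digit '3' (value 3) x 8^0 = 3
Sum = 5195

5195


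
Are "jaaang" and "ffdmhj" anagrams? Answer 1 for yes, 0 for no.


Strings: "jaaang", "ffdmhj"
Sorted first:  aaagjn
Sorted second: dffhjm
Differ at position 0: 'a' vs 'd' => not anagrams

0


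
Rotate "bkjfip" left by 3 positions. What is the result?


Input: "bkjfip", rotate left by 3
First 3 characters: "bkj"
Remaining characters: "fip"
Concatenate remaining + first: "fip" + "bkj" = "fipbkj"

fipbkj


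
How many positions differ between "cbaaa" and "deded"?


Comparing "cbaaa" and "deded" position by position:
  Position 0: 'c' vs 'd' => DIFFER
  Position 1: 'b' vs 'e' => DIFFER
  Position 2: 'a' vs 'd' => DIFFER
  Position 3: 'a' vs 'e' => DIFFER
  Position 4: 'a' vs 'd' => DIFFER
Positions that differ: 5

5


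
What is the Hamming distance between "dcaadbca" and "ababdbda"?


Comparing "dcaadbca" and "ababdbda" position by position:
  Position 0: 'd' vs 'a' => differ
  Position 1: 'c' vs 'b' => differ
  Position 2: 'a' vs 'a' => same
  Position 3: 'a' vs 'b' => differ
  Position 4: 'd' vs 'd' => same
  Position 5: 'b' vs 'b' => same
  Position 6: 'c' vs 'd' => differ
  Position 7: 'a' vs 'a' => same
Total differences (Hamming distance): 4

4


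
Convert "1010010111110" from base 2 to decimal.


Input: "1010010111110" in base 2
Positional expansion:
  Digit '1' (value 1) x 2^12 = 4096
  Digit '0' (value 0) x 2^11 = 0
  Digit '1' (value 1) x 2^10 = 1024
  Digit '0' (value 0) x 2^9 = 0
  Digit '0' (value 0) x 2^8 = 0
  Digit '1' (value 1) x 2^7 = 128
  Digit '0' (value 0) x 2^6 = 0
  Digit '1' (value 1) x 2^5 = 32
  Digit '1' (value 1) x 2^4 = 16
  Digit '1' (value 1) x 2^3 = 8
  Digit '1' (value 1) x 2^2 = 4
  Digit '1' (value 1) x 2^1 = 2
  Digit '0' (value 0) x 2^0 = 0
Sum = 5310

5310


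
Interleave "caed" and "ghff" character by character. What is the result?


Interleaving "caed" and "ghff":
  Position 0: 'c' from first, 'g' from second => "cg"
  Position 1: 'a' from first, 'h' from second => "ah"
  Position 2: 'e' from first, 'f' from second => "ef"
  Position 3: 'd' from first, 'f' from second => "df"
Result: cgahefdf

cgahefdf


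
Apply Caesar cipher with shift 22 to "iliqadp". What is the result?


Caesar cipher: shift "iliqadp" by 22
  'i' (pos 8) + 22 = pos 4 = 'e'
  'l' (pos 11) + 22 = pos 7 = 'h'
  'i' (pos 8) + 22 = pos 4 = 'e'
  'q' (pos 16) + 22 = pos 12 = 'm'
  'a' (pos 0) + 22 = pos 22 = 'w'
  'd' (pos 3) + 22 = pos 25 = 'z'
  'p' (pos 15) + 22 = pos 11 = 'l'
Result: ehemwzl

ehemwzl


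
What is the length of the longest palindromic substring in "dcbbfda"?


Input: "dcbbfda"
Checking substrings for palindromes:
  [2:4] "bb" (len 2) => palindrome
Longest palindromic substring: "bb" with length 2

2


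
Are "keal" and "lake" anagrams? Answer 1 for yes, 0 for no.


Strings: "keal", "lake"
Sorted first:  aekl
Sorted second: aekl
Sorted forms match => anagrams

1


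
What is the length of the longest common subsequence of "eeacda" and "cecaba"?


LCS of "eeacda" and "cecaba"
DP table:
           c    e    c    a    b    a
      0    0    0    0    0    0    0
  e   0    0    1    1    1    1    1
  e   0    0    1    1    1    1    1
  a   0    0    1    1    2    2    2
  c   0    1    1    2    2    2    2
  d   0    1    1    2    2    2    2
  a   0    1    1    2    3    3    3
LCS length = dp[6][6] = 3

3


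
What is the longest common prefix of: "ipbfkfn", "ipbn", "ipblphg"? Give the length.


Words: ipbfkfn, ipbn, ipblphg
  Position 0: all 'i' => match
  Position 1: all 'p' => match
  Position 2: all 'b' => match
  Position 3: ('f', 'n', 'l') => mismatch, stop
LCP = "ipb" (length 3)

3


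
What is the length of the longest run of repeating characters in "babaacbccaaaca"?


Input: "babaacbccaaaca"
Scanning for longest run:
  Position 1 ('a'): new char, reset run to 1
  Position 2 ('b'): new char, reset run to 1
  Position 3 ('a'): new char, reset run to 1
  Position 4 ('a'): continues run of 'a', length=2
  Position 5 ('c'): new char, reset run to 1
  Position 6 ('b'): new char, reset run to 1
  Position 7 ('c'): new char, reset run to 1
  Position 8 ('c'): continues run of 'c', length=2
  Position 9 ('a'): new char, reset run to 1
  Position 10 ('a'): continues run of 'a', length=2
  Position 11 ('a'): continues run of 'a', length=3
  Position 12 ('c'): new char, reset run to 1
  Position 13 ('a'): new char, reset run to 1
Longest run: 'a' with length 3

3


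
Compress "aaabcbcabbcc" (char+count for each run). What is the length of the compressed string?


Input: aaabcbcabbcc
Runs:
  'a' x 3 => "a3"
  'b' x 1 => "b1"
  'c' x 1 => "c1"
  'b' x 1 => "b1"
  'c' x 1 => "c1"
  'a' x 1 => "a1"
  'b' x 2 => "b2"
  'c' x 2 => "c2"
Compressed: "a3b1c1b1c1a1b2c2"
Compressed length: 16

16


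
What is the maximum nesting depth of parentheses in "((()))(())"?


Input: "((()))(())"
Tracking depth:
  Position 0 '(': depth becomes 1
  Position 1 '(': depth becomes 2
  Position 2 '(': depth becomes 3
  Position 3 ')': depth becomes 2
  Position 4 ')': depth becomes 1
  Position 5 ')': depth becomes 0
  Position 6 '(': depth becomes 1
  Position 7 '(': depth becomes 2
  Position 8 ')': depth becomes 1
  Position 9 ')': depth becomes 0
Maximum depth reached: 3

3


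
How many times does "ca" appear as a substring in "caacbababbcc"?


Searching for "ca" in "caacbababbcc"
Scanning each position:
  Position 0: "ca" => MATCH
  Position 1: "aa" => no
  Position 2: "ac" => no
  Position 3: "cb" => no
  Position 4: "ba" => no
  Position 5: "ab" => no
  Position 6: "ba" => no
  Position 7: "ab" => no
  Position 8: "bb" => no
  Position 9: "bc" => no
  Position 10: "cc" => no
Total occurrences: 1

1


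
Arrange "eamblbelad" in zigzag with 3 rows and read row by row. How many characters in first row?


Zigzag "eamblbelad" into 3 rows:
Placing characters:
  'e' => row 0
  'a' => row 1
  'm' => row 2
  'b' => row 1
  'l' => row 0
  'b' => row 1
  'e' => row 2
  'l' => row 1
  'a' => row 0
  'd' => row 1
Rows:
  Row 0: "ela"
  Row 1: "abbld"
  Row 2: "me"
First row length: 3

3


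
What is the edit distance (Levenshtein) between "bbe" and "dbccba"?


Computing edit distance: "bbe" -> "dbccba"
DP table:
           d    b    c    c    b    a
      0    1    2    3    4    5    6
  b   1    1    1    2    3    4    5
  b   2    2    1    2    3    3    4
  e   3    3    2    2    3    4    4
Edit distance = dp[3][6] = 4

4


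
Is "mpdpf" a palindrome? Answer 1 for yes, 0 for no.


Input: mpdpf
Reversed: fpdpm
  Compare pos 0 ('m') with pos 4 ('f'): MISMATCH
  Compare pos 1 ('p') with pos 3 ('p'): match
Result: not a palindrome

0


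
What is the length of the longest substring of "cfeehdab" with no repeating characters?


Input: "cfeehdab"
Sliding window (track last position of each char):
  Position 0 ('c'): window [0,0] length 1 -- new best
  Position 1 ('f'): window [0,1] length 2 -- new best
  Position 2 ('e'): window [0,2] length 3 -- new best
  Position 3 ('e'): repeat (last at 2), move window start to 3
  Position 3 ('e'): window [3,3] length 1
  Position 4 ('h'): window [3,4] length 2
  Position 5 ('d'): window [3,5] length 3
  Position 6 ('a'): window [3,6] length 4 -- new best
  Position 7 ('b'): window [3,7] length 5 -- new best
Longest substring with no repeats: "ehdab" with length 5

5


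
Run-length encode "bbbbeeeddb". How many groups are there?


Input: bbbbeeeddb
Scanning for consecutive runs:
  Group 1: 'b' x 4 (positions 0-3)
  Group 2: 'e' x 3 (positions 4-6)
  Group 3: 'd' x 2 (positions 7-8)
  Group 4: 'b' x 1 (positions 9-9)
Total groups: 4

4


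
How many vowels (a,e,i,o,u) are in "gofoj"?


Input: gofoj
Checking each character:
  'g' at position 0: consonant
  'o' at position 1: vowel (running total: 1)
  'f' at position 2: consonant
  'o' at position 3: vowel (running total: 2)
  'j' at position 4: consonant
Total vowels: 2

2


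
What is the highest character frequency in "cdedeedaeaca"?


Input: cdedeedaeaca
Character counts:
  'a': 3
  'c': 2
  'd': 3
  'e': 4
Maximum frequency: 4

4


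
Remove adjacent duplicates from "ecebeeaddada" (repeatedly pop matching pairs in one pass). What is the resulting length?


Input: ecebeeaddada
Stack-based adjacent duplicate removal:
  Read 'e': push. Stack: e
  Read 'c': push. Stack: ec
  Read 'e': push. Stack: ece
  Read 'b': push. Stack: eceb
  Read 'e': push. Stack: ecebe
  Read 'e': matches stack top 'e' => pop. Stack: eceb
  Read 'a': push. Stack: eceba
  Read 'd': push. Stack: ecebad
  Read 'd': matches stack top 'd' => pop. Stack: eceba
  Read 'a': matches stack top 'a' => pop. Stack: eceb
  Read 'd': push. Stack: ecebd
  Read 'a': push. Stack: ecebda
Final stack: "ecebda" (length 6)

6


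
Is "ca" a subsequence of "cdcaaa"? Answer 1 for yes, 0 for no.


Check if "ca" is a subsequence of "cdcaaa"
Greedy scan:
  Position 0 ('c'): matches sub[0] = 'c'
  Position 1 ('d'): no match needed
  Position 2 ('c'): no match needed
  Position 3 ('a'): matches sub[1] = 'a'
  Position 4 ('a'): no match needed
  Position 5 ('a'): no match needed
All 2 characters matched => is a subsequence

1


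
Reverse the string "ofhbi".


Input: ofhbi
Reading characters right to left:
  Position 4: 'i'
  Position 3: 'b'
  Position 2: 'h'
  Position 1: 'f'
  Position 0: 'o'
Reversed: ibhfo

ibhfo


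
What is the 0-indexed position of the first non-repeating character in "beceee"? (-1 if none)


Input: beceee
Character frequencies:
  'b': 1
  'c': 1
  'e': 4
Scanning left to right for freq == 1:
  Position 0 ('b'): unique! => answer = 0

0


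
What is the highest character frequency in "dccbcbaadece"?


Input: dccbcbaadece
Character counts:
  'a': 2
  'b': 2
  'c': 4
  'd': 2
  'e': 2
Maximum frequency: 4

4


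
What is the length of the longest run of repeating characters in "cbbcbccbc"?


Input: "cbbcbccbc"
Scanning for longest run:
  Position 1 ('b'): new char, reset run to 1
  Position 2 ('b'): continues run of 'b', length=2
  Position 3 ('c'): new char, reset run to 1
  Position 4 ('b'): new char, reset run to 1
  Position 5 ('c'): new char, reset run to 1
  Position 6 ('c'): continues run of 'c', length=2
  Position 7 ('b'): new char, reset run to 1
  Position 8 ('c'): new char, reset run to 1
Longest run: 'b' with length 2

2


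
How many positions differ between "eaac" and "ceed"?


Comparing "eaac" and "ceed" position by position:
  Position 0: 'e' vs 'c' => DIFFER
  Position 1: 'a' vs 'e' => DIFFER
  Position 2: 'a' vs 'e' => DIFFER
  Position 3: 'c' vs 'd' => DIFFER
Positions that differ: 4

4


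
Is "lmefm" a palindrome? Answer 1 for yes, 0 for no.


Input: lmefm
Reversed: mfeml
  Compare pos 0 ('l') with pos 4 ('m'): MISMATCH
  Compare pos 1 ('m') with pos 3 ('f'): MISMATCH
Result: not a palindrome

0


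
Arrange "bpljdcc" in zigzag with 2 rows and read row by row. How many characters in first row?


Zigzag "bpljdcc" into 2 rows:
Placing characters:
  'b' => row 0
  'p' => row 1
  'l' => row 0
  'j' => row 1
  'd' => row 0
  'c' => row 1
  'c' => row 0
Rows:
  Row 0: "bldc"
  Row 1: "pjc"
First row length: 4

4


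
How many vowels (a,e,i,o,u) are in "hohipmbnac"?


Input: hohipmbnac
Checking each character:
  'h' at position 0: consonant
  'o' at position 1: vowel (running total: 1)
  'h' at position 2: consonant
  'i' at position 3: vowel (running total: 2)
  'p' at position 4: consonant
  'm' at position 5: consonant
  'b' at position 6: consonant
  'n' at position 7: consonant
  'a' at position 8: vowel (running total: 3)
  'c' at position 9: consonant
Total vowels: 3

3


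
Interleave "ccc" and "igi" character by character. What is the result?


Interleaving "ccc" and "igi":
  Position 0: 'c' from first, 'i' from second => "ci"
  Position 1: 'c' from first, 'g' from second => "cg"
  Position 2: 'c' from first, 'i' from second => "ci"
Result: cicgci

cicgci


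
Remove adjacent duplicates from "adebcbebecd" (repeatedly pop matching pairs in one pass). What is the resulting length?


Input: adebcbebecd
Stack-based adjacent duplicate removal:
  Read 'a': push. Stack: a
  Read 'd': push. Stack: ad
  Read 'e': push. Stack: ade
  Read 'b': push. Stack: adeb
  Read 'c': push. Stack: adebc
  Read 'b': push. Stack: adebcb
  Read 'e': push. Stack: adebcbe
  Read 'b': push. Stack: adebcbeb
  Read 'e': push. Stack: adebcbebe
  Read 'c': push. Stack: adebcbebec
  Read 'd': push. Stack: adebcbebecd
Final stack: "adebcbebecd" (length 11)

11


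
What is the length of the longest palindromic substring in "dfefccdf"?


Input: "dfefccdf"
Checking substrings for palindromes:
  [1:4] "fef" (len 3) => palindrome
  [4:6] "cc" (len 2) => palindrome
Longest palindromic substring: "fef" with length 3

3


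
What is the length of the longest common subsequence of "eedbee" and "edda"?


LCS of "eedbee" and "edda"
DP table:
           e    d    d    a
      0    0    0    0    0
  e   0    1    1    1    1
  e   0    1    1    1    1
  d   0    1    2    2    2
  b   0    1    2    2    2
  e   0    1    2    2    2
  e   0    1    2    2    2
LCS length = dp[6][4] = 2

2


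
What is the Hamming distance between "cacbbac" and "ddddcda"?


Comparing "cacbbac" and "ddddcda" position by position:
  Position 0: 'c' vs 'd' => differ
  Position 1: 'a' vs 'd' => differ
  Position 2: 'c' vs 'd' => differ
  Position 3: 'b' vs 'd' => differ
  Position 4: 'b' vs 'c' => differ
  Position 5: 'a' vs 'd' => differ
  Position 6: 'c' vs 'a' => differ
Total differences (Hamming distance): 7

7


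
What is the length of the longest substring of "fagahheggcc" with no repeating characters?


Input: "fagahheggcc"
Sliding window (track last position of each char):
  Position 0 ('f'): window [0,0] length 1 -- new best
  Position 1 ('a'): window [0,1] length 2 -- new best
  Position 2 ('g'): window [0,2] length 3 -- new best
  Position 3 ('a'): repeat (last at 1), move window start to 2
  Position 3 ('a'): window [2,3] length 2
  Position 4 ('h'): window [2,4] length 3
  Position 5 ('h'): repeat (last at 4), move window start to 5
  Position 5 ('h'): window [5,5] length 1
  Position 6 ('e'): window [5,6] length 2
  Position 7 ('g'): window [5,7] length 3
  Position 8 ('g'): repeat (last at 7), move window start to 8
  Position 8 ('g'): window [8,8] length 1
  Position 9 ('c'): window [8,9] length 2
  Position 10 ('c'): repeat (last at 9), move window start to 10
  Position 10 ('c'): window [10,10] length 1
Longest substring with no repeats: "fag" with length 3

3


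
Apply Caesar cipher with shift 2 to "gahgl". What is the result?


Caesar cipher: shift "gahgl" by 2
  'g' (pos 6) + 2 = pos 8 = 'i'
  'a' (pos 0) + 2 = pos 2 = 'c'
  'h' (pos 7) + 2 = pos 9 = 'j'
  'g' (pos 6) + 2 = pos 8 = 'i'
  'l' (pos 11) + 2 = pos 13 = 'n'
Result: icjin

icjin


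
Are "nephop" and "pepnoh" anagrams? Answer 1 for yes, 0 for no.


Strings: "nephop", "pepnoh"
Sorted first:  ehnopp
Sorted second: ehnopp
Sorted forms match => anagrams

1


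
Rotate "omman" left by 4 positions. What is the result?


Input: "omman", rotate left by 4
First 4 characters: "omma"
Remaining characters: "n"
Concatenate remaining + first: "n" + "omma" = "nomma"

nomma


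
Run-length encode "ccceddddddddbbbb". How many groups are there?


Input: ccceddddddddbbbb
Scanning for consecutive runs:
  Group 1: 'c' x 3 (positions 0-2)
  Group 2: 'e' x 1 (positions 3-3)
  Group 3: 'd' x 8 (positions 4-11)
  Group 4: 'b' x 4 (positions 12-15)
Total groups: 4

4


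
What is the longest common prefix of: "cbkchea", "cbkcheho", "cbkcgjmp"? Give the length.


Words: cbkchea, cbkcheho, cbkcgjmp
  Position 0: all 'c' => match
  Position 1: all 'b' => match
  Position 2: all 'k' => match
  Position 3: all 'c' => match
  Position 4: ('h', 'h', 'g') => mismatch, stop
LCP = "cbkc" (length 4)

4


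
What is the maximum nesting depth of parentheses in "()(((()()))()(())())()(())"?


Input: "()(((()()))()(())())()(())"
Tracking depth:
  Position 0 '(': depth becomes 1
  Position 1 ')': depth becomes 0
  Position 2 '(': depth becomes 1
  Position 3 '(': depth becomes 2
  Position 4 '(': depth becomes 3
  Position 5 '(': depth becomes 4
  Position 6 ')': depth becomes 3
  Position 7 '(': depth becomes 4
  Position 8 ')': depth becomes 3
  Position 9 ')': depth becomes 2
  Position 10 ')': depth becomes 1
  Position 11 '(': depth becomes 2
  Position 12 ')': depth becomes 1
  Position 13 '(': depth becomes 2
  Position 14 '(': depth becomes 3
  Position 15 ')': depth becomes 2
  Position 16 ')': depth becomes 1
  Position 17 '(': depth becomes 2
  Position 18 ')': depth becomes 1
  Position 19 ')': depth becomes 0
  Position 20 '(': depth becomes 1
  Position 21 ')': depth becomes 0
  Position 22 '(': depth becomes 1
  Position 23 '(': depth becomes 2
  Position 24 ')': depth becomes 1
  Position 25 ')': depth becomes 0
Maximum depth reached: 4

4


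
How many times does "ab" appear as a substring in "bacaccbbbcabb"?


Searching for "ab" in "bacaccbbbcabb"
Scanning each position:
  Position 0: "ba" => no
  Position 1: "ac" => no
  Position 2: "ca" => no
  Position 3: "ac" => no
  Position 4: "cc" => no
  Position 5: "cb" => no
  Position 6: "bb" => no
  Position 7: "bb" => no
  Position 8: "bc" => no
  Position 9: "ca" => no
  Position 10: "ab" => MATCH
  Position 11: "bb" => no
Total occurrences: 1

1


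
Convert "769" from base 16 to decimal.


Input: "769" in base 16
Positional expansion:
  Digit '7' (value 7) x 16^2 = 1792
  Digit '6' (value 6) x 16^1 = 96
  Digit '9' (value 9) x 16^0 = 9
Sum = 1897

1897


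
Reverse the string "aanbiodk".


Input: aanbiodk
Reading characters right to left:
  Position 7: 'k'
  Position 6: 'd'
  Position 5: 'o'
  Position 4: 'i'
  Position 3: 'b'
  Position 2: 'n'
  Position 1: 'a'
  Position 0: 'a'
Reversed: kdoibnaa

kdoibnaa


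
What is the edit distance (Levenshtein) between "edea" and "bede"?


Computing edit distance: "edea" -> "bede"
DP table:
           b    e    d    e
      0    1    2    3    4
  e   1    1    1    2    3
  d   2    2    2    1    2
  e   3    3    2    2    1
  a   4    4    3    3    2
Edit distance = dp[4][4] = 2

2


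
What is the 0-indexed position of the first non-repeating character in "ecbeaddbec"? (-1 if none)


Input: ecbeaddbec
Character frequencies:
  'a': 1
  'b': 2
  'c': 2
  'd': 2
  'e': 3
Scanning left to right for freq == 1:
  Position 0 ('e'): freq=3, skip
  Position 1 ('c'): freq=2, skip
  Position 2 ('b'): freq=2, skip
  Position 3 ('e'): freq=3, skip
  Position 4 ('a'): unique! => answer = 4

4


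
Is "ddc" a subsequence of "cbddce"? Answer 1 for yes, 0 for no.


Check if "ddc" is a subsequence of "cbddce"
Greedy scan:
  Position 0 ('c'): no match needed
  Position 1 ('b'): no match needed
  Position 2 ('d'): matches sub[0] = 'd'
  Position 3 ('d'): matches sub[1] = 'd'
  Position 4 ('c'): matches sub[2] = 'c'
  Position 5 ('e'): no match needed
All 3 characters matched => is a subsequence

1


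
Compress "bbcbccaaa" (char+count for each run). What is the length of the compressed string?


Input: bbcbccaaa
Runs:
  'b' x 2 => "b2"
  'c' x 1 => "c1"
  'b' x 1 => "b1"
  'c' x 2 => "c2"
  'a' x 3 => "a3"
Compressed: "b2c1b1c2a3"
Compressed length: 10

10


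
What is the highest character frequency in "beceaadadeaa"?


Input: beceaadadeaa
Character counts:
  'a': 5
  'b': 1
  'c': 1
  'd': 2
  'e': 3
Maximum frequency: 5

5


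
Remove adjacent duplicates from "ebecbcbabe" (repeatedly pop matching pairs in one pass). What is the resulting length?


Input: ebecbcbabe
Stack-based adjacent duplicate removal:
  Read 'e': push. Stack: e
  Read 'b': push. Stack: eb
  Read 'e': push. Stack: ebe
  Read 'c': push. Stack: ebec
  Read 'b': push. Stack: ebecb
  Read 'c': push. Stack: ebecbc
  Read 'b': push. Stack: ebecbcb
  Read 'a': push. Stack: ebecbcba
  Read 'b': push. Stack: ebecbcbab
  Read 'e': push. Stack: ebecbcbabe
Final stack: "ebecbcbabe" (length 10)

10


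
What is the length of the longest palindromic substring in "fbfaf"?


Input: "fbfaf"
Checking substrings for palindromes:
  [0:3] "fbf" (len 3) => palindrome
  [2:5] "faf" (len 3) => palindrome
Longest palindromic substring: "fbf" with length 3

3


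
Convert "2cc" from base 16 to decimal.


Input: "2cc" in base 16
Positional expansion:
  Digit '2' (value 2) x 16^2 = 512
  Digit 'c' (value 12) x 16^1 = 192
  Digit 'c' (value 12) x 16^0 = 12
Sum = 716

716


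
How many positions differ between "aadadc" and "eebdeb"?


Comparing "aadadc" and "eebdeb" position by position:
  Position 0: 'a' vs 'e' => DIFFER
  Position 1: 'a' vs 'e' => DIFFER
  Position 2: 'd' vs 'b' => DIFFER
  Position 3: 'a' vs 'd' => DIFFER
  Position 4: 'd' vs 'e' => DIFFER
  Position 5: 'c' vs 'b' => DIFFER
Positions that differ: 6

6


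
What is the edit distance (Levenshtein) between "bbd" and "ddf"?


Computing edit distance: "bbd" -> "ddf"
DP table:
           d    d    f
      0    1    2    3
  b   1    1    2    3
  b   2    2    2    3
  d   3    2    2    3
Edit distance = dp[3][3] = 3

3


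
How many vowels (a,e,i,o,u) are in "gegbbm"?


Input: gegbbm
Checking each character:
  'g' at position 0: consonant
  'e' at position 1: vowel (running total: 1)
  'g' at position 2: consonant
  'b' at position 3: consonant
  'b' at position 4: consonant
  'm' at position 5: consonant
Total vowels: 1

1


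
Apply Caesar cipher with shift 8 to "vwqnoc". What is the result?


Caesar cipher: shift "vwqnoc" by 8
  'v' (pos 21) + 8 = pos 3 = 'd'
  'w' (pos 22) + 8 = pos 4 = 'e'
  'q' (pos 16) + 8 = pos 24 = 'y'
  'n' (pos 13) + 8 = pos 21 = 'v'
  'o' (pos 14) + 8 = pos 22 = 'w'
  'c' (pos 2) + 8 = pos 10 = 'k'
Result: deyvwk

deyvwk


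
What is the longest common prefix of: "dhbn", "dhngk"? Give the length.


Words: dhbn, dhngk
  Position 0: all 'd' => match
  Position 1: all 'h' => match
  Position 2: ('b', 'n') => mismatch, stop
LCP = "dh" (length 2)

2


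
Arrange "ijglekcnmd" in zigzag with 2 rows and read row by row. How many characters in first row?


Zigzag "ijglekcnmd" into 2 rows:
Placing characters:
  'i' => row 0
  'j' => row 1
  'g' => row 0
  'l' => row 1
  'e' => row 0
  'k' => row 1
  'c' => row 0
  'n' => row 1
  'm' => row 0
  'd' => row 1
Rows:
  Row 0: "igecm"
  Row 1: "jlknd"
First row length: 5

5


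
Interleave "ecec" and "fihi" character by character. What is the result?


Interleaving "ecec" and "fihi":
  Position 0: 'e' from first, 'f' from second => "ef"
  Position 1: 'c' from first, 'i' from second => "ci"
  Position 2: 'e' from first, 'h' from second => "eh"
  Position 3: 'c' from first, 'i' from second => "ci"
Result: efciehci

efciehci


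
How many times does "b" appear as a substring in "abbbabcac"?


Searching for "b" in "abbbabcac"
Scanning each position:
  Position 0: "a" => no
  Position 1: "b" => MATCH
  Position 2: "b" => MATCH
  Position 3: "b" => MATCH
  Position 4: "a" => no
  Position 5: "b" => MATCH
  Position 6: "c" => no
  Position 7: "a" => no
  Position 8: "c" => no
Total occurrences: 4

4


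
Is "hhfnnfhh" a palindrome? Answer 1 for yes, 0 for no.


Input: hhfnnfhh
Reversed: hhfnnfhh
  Compare pos 0 ('h') with pos 7 ('h'): match
  Compare pos 1 ('h') with pos 6 ('h'): match
  Compare pos 2 ('f') with pos 5 ('f'): match
  Compare pos 3 ('n') with pos 4 ('n'): match
Result: palindrome

1


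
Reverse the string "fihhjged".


Input: fihhjged
Reading characters right to left:
  Position 7: 'd'
  Position 6: 'e'
  Position 5: 'g'
  Position 4: 'j'
  Position 3: 'h'
  Position 2: 'h'
  Position 1: 'i'
  Position 0: 'f'
Reversed: degjhhif

degjhhif


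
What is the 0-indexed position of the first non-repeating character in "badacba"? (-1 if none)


Input: badacba
Character frequencies:
  'a': 3
  'b': 2
  'c': 1
  'd': 1
Scanning left to right for freq == 1:
  Position 0 ('b'): freq=2, skip
  Position 1 ('a'): freq=3, skip
  Position 2 ('d'): unique! => answer = 2

2


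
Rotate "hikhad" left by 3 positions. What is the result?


Input: "hikhad", rotate left by 3
First 3 characters: "hik"
Remaining characters: "had"
Concatenate remaining + first: "had" + "hik" = "hadhik"

hadhik


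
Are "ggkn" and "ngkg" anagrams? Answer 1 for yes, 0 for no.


Strings: "ggkn", "ngkg"
Sorted first:  ggkn
Sorted second: ggkn
Sorted forms match => anagrams

1


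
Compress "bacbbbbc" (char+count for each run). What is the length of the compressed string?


Input: bacbbbbc
Runs:
  'b' x 1 => "b1"
  'a' x 1 => "a1"
  'c' x 1 => "c1"
  'b' x 4 => "b4"
  'c' x 1 => "c1"
Compressed: "b1a1c1b4c1"
Compressed length: 10

10


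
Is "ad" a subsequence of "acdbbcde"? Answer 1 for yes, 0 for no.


Check if "ad" is a subsequence of "acdbbcde"
Greedy scan:
  Position 0 ('a'): matches sub[0] = 'a'
  Position 1 ('c'): no match needed
  Position 2 ('d'): matches sub[1] = 'd'
  Position 3 ('b'): no match needed
  Position 4 ('b'): no match needed
  Position 5 ('c'): no match needed
  Position 6 ('d'): no match needed
  Position 7 ('e'): no match needed
All 2 characters matched => is a subsequence

1


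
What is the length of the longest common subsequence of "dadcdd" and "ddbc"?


LCS of "dadcdd" and "ddbc"
DP table:
           d    d    b    c
      0    0    0    0    0
  d   0    1    1    1    1
  a   0    1    1    1    1
  d   0    1    2    2    2
  c   0    1    2    2    3
  d   0    1    2    2    3
  d   0    1    2    2    3
LCS length = dp[6][4] = 3

3
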